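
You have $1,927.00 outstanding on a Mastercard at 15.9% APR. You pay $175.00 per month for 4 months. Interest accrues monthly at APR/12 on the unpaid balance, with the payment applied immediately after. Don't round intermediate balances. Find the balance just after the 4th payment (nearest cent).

Monthly rate r = 15.9%/12 = 1.325% = 0.01325.
Each month: B ← B·(1+r) − $175.00.
Month 1: interest $25.53; balance after payment $1,777.53.
Month 2: interest $23.55; balance after payment $1,626.09.
Month 3: interest $21.55; balance after payment $1,472.63.
Month 4: interest $19.51; balance after payment $1,317.14.

$1,317.14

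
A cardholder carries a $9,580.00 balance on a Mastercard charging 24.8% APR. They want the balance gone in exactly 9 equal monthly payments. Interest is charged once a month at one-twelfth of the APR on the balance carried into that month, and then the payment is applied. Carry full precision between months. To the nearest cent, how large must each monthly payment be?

$1,177.44

Monthly rate r = 24.8%/12 = 2.06667% = 0.0206667.
Level-payment amortization: P = B₀·r / (1 − (1+r)^(−n)) = 9580.00·0.0206667 / (1 − 1.02067^(−9)).
Denominator 1 − (1+r)^(−9) = 0.168150777.
P = 197.987 / 0.168150777 ≈ 1177.44.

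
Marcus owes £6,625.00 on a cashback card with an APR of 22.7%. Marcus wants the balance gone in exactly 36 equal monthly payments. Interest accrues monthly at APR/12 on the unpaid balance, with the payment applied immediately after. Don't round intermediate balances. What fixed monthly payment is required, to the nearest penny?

£255.42

Monthly rate r = 22.7%/12 = 1.89167% = 0.0189167.
Level-payment amortization: P = B₀·r / (1 − (1+r)^(−n)) = 6625.00·0.0189167 / (1 − 1.01892^(−36)).
Denominator 1 − (1+r)^(−36) = 0.490659725.
P = 125.323 / 0.490659725 ≈ 255.42.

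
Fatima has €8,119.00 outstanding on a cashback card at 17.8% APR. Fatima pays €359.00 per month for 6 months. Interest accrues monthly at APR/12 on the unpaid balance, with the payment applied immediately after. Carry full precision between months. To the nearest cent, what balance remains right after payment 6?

Monthly rate r = 17.8%/12 = 1.48333% = 0.0148333.
Each month: B ← B·(1+r) − €359.00.
Month 1: interest €120.43; balance after payment €7,880.43.
Month 2: interest €116.89; balance after payment €7,638.32.
Month 3: interest €113.30; balance after payment €7,392.63.
Month 4: interest €109.66; balance after payment €7,143.28.
Month 5: interest €105.96; balance after payment €6,890.24.
Month 6: interest €102.21; balance after payment €6,633.45.

€6,633.45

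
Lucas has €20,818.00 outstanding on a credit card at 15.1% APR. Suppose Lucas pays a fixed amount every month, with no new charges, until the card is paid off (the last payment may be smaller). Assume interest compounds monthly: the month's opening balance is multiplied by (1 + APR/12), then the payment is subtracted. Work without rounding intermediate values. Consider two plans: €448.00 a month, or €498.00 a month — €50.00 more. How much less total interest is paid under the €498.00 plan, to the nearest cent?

Monthly rate r = 15.1%/12 = 1.25833% = 0.0125833.
At €448.00/mo: n = ⌈−ln(1 − rB₀/P)/ln(1+r)⌉ = 71 payments (last €125.71); total interest = total paid − €20,818.00 = €10,667.71.
At €498.00/mo: 60 payments (last €351.65); total interest €8,915.65.
Interest saved = €10,667.71 − €8,915.65 = €1,752.06.

€1,752.06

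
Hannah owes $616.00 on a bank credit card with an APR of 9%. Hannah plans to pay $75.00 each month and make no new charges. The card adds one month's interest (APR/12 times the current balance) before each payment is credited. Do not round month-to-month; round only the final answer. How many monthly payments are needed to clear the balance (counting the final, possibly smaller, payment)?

Monthly rate r = 9%/12 = 0.75% = 0.0075.
Recurrence: B ← B·(1+r) − $75.00.
Month 1: interest $4.62; balance after payment $545.62.
Month 2: interest $4.09; balance after payment $474.71.
Closed form: n = −ln(1 − rB₀/P)/ln(1+r) = −ln(0.9384)/ln(1.0075) ≈ 8.509, so the balance reaches zero during payment 9.

9 months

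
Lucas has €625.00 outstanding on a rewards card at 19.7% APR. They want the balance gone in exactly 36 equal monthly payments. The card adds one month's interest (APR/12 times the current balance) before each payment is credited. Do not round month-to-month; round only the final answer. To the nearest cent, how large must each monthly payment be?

€23.13

Monthly rate r = 19.7%/12 = 1.64167% = 0.0164167.
Level-payment amortization: P = B₀·r / (1 − (1+r)^(−n)) = 625.00·0.0164167 / (1 − 1.01642^(−36)).
Denominator 1 − (1+r)^(−36) = 0.443563.
P = 10.2604 / 0.443563 ≈ 23.13.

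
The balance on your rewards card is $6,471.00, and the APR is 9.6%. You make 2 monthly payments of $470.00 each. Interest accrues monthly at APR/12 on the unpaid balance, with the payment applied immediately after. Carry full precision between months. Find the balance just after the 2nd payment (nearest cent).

$5,631.19

Monthly rate r = 9.6%/12 = 0.8% = 0.008.
Each month: B ← B·(1+r) − $470.00.
Month 1: interest $51.77; balance after payment $6,052.77.
Month 2: interest $48.42; balance after payment $5,631.19.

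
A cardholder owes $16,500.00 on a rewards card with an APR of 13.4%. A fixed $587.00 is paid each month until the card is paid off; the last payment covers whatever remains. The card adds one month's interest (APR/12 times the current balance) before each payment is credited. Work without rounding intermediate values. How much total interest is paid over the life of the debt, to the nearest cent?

$3,413.10

Monthly rate r = 13.4%/12 = 1.11667% = 0.0111667.
Payoff takes n = ⌈−ln(1 − rB₀/P)/ln(1+r)⌉ = ⌈33.923⌉ = 34 payments; the last is $542.10.
Total paid = 33·$587.00 + $542.10 = $19,913.10.
Total interest = total paid − principal = $19,913.10 − $16,500.00 = $3,413.10.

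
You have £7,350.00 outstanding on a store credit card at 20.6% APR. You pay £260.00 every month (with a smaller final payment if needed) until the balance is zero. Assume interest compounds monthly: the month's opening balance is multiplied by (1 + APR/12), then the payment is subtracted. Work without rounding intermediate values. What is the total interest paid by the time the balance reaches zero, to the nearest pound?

£2,795

Monthly rate r = 20.6%/12 = 1.71667% = 0.0171667.
Payoff takes n = ⌈−ln(1 − rB₀/P)/ln(1+r)⌉ = ⌈39.019⌉ = 40 payments; the last is £5.09.
Total paid = 39·£260.00 + £5.09 = £10,145.09.
Total interest = total paid − principal = £10,145.09 − £7,350.00 = £2,795.09.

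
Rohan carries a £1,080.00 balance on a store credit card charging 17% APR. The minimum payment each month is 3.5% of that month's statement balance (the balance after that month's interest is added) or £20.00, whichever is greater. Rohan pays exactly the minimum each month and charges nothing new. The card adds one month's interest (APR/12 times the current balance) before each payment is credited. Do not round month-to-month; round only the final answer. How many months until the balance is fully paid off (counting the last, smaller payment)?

67 months

Monthly rate r = 17%/12 = 1.41667% = 0.0141667.
While 3.5% of the post-interest balance exceeds £20.00, each month B ← (B·(1+r))·(1 − 0.035), i.e. B shrinks by the factor (1+r)·0.965 = 0.97867.
This holds for months 1–31. Entering month 32 the balance is £553.55; 3.5% of the post-interest balance is now below £20.00, so the flat £20.00 minimum applies from here.
From month 32 a fixed £20.00 at rate r clears £553.55 in 36 more payments. Total: 31 + 36 = 67 months.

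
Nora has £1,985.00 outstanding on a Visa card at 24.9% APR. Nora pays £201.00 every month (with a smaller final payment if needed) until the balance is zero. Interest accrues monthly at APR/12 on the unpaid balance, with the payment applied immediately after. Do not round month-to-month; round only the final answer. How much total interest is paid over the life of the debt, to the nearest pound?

Monthly rate r = 24.9%/12 = 2.075% = 0.02075.
Payoff takes n = ⌈−ln(1 − rB₀/P)/ln(1+r)⌉ = ⌈11.165⌉ = 12 payments; the last is £33.53.
Total paid = 11·£201.00 + £33.53 = £2,244.53.
Total interest = total paid − principal = £2,244.53 − £1,985.00 = £259.53.

£260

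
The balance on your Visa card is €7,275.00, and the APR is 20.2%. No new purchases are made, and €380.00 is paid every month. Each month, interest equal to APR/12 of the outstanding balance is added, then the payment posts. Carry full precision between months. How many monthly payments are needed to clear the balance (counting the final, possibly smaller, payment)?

Monthly rate r = 20.2%/12 = 1.68333% = 0.0168333.
Recurrence: B ← B·(1+r) − €380.00.
Month 1: interest €122.46; balance after payment €7,017.46.
Month 2: interest €118.13; balance after payment €6,755.59.
Closed form: n = −ln(1 − rB₀/P)/ln(1+r) = −ln(0.67773)/ln(1.01683) ≈ 23.303, so the balance reaches zero during payment 24.

24 months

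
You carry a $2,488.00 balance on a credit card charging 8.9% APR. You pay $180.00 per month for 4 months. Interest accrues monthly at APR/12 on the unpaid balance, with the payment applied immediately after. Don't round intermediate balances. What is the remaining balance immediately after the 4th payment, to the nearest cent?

Monthly rate r = 8.9%/12 = 0.741667% = 0.00741667.
Each month: B ← B·(1+r) − $180.00.
Month 1: interest $18.45; balance after payment $2,326.45.
Month 2: interest $17.25; balance after payment $2,163.71.
Month 3: interest $16.05; balance after payment $1,999.75.
Month 4: interest $14.83; balance after payment $1,834.59.

$1,834.59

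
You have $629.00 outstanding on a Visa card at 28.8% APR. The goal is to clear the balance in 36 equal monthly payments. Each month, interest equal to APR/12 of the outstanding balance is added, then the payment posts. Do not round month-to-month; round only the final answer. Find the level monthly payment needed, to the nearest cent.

$26.29

Monthly rate r = 28.8%/12 = 2.4% = 0.024.
Level-payment amortization: P = B₀·r / (1 − (1+r)^(−n)) = 629.00·0.024 / (1 − 1.024^(−36)).
Denominator 1 − (1+r)^(−36) = 0.574204016.
P = 15.096 / 0.574204016 ≈ 26.29.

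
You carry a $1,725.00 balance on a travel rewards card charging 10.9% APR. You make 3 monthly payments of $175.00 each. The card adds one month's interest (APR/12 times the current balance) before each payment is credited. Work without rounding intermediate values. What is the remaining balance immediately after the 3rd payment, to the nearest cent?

Monthly rate r = 10.9%/12 = 0.908333% = 0.00908333.
Each month: B ← B·(1+r) − $175.00.
Month 1: interest $15.67; balance after payment $1,565.67.
Month 2: interest $14.22; balance after payment $1,404.89.
Month 3: interest $12.76; balance after payment $1,242.65.

$1,242.65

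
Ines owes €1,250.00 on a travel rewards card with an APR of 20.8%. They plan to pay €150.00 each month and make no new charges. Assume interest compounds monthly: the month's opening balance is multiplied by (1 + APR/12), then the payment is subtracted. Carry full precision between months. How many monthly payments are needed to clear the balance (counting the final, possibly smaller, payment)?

Monthly rate r = 20.8%/12 = 1.73333% = 0.0173333.
Recurrence: B ← B·(1+r) − €150.00.
Month 1: interest €21.67; balance after payment €1,121.67.
Month 2: interest €19.44; balance after payment €991.11.
Closed form: n = −ln(1 − rB₀/P)/ln(1+r) = −ln(0.85556)/ln(1.01733) ≈ 9.078, so the balance reaches zero during payment 10.

10 months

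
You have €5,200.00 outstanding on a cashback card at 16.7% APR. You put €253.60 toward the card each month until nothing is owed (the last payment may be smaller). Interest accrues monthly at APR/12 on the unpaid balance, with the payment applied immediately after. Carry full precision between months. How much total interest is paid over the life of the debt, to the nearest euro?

€965

Monthly rate r = 16.7%/12 = 1.39167% = 0.0139167.
Payoff takes n = ⌈−ln(1 − rB₀/P)/ln(1+r)⌉ = ⌈24.309⌉ = 25 payments; the last is €78.83.
Total paid = 24·€253.60 + €78.83 = €6,165.23.
Total interest = total paid − principal = €6,165.23 − €5,200.00 = €965.23.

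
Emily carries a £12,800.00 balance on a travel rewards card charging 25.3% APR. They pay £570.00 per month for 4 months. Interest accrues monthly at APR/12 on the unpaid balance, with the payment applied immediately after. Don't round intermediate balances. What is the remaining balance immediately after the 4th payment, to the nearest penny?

£11,560.96

Monthly rate r = 25.3%/12 = 2.10833% = 0.0210833.
Each month: B ← B·(1+r) − £570.00.
Month 1: interest £269.87; balance after payment £12,499.87.
Month 2: interest £263.54; balance after payment £12,193.41.
Month 3: interest £257.08; balance after payment £11,880.48.
Month 4: interest £250.48; balance after payment £11,560.96.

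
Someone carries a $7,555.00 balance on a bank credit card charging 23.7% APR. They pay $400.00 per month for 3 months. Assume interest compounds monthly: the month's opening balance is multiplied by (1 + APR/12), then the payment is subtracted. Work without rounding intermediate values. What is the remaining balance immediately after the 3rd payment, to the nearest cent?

$6,787.68

Monthly rate r = 23.7%/12 = 1.975% = 0.01975.
Each month: B ← B·(1+r) − $400.00.
Month 1: interest $149.21; balance after payment $7,304.21.
Month 2: interest $144.26; balance after payment $7,048.47.
Month 3: interest $139.21; balance after payment $6,787.68.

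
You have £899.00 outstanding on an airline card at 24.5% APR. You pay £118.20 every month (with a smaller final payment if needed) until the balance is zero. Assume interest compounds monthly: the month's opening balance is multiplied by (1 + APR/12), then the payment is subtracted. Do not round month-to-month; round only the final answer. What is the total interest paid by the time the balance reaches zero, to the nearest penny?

Monthly rate r = 24.5%/12 = 2.04167% = 0.0204167.
Payoff takes n = ⌈−ln(1 − rB₀/P)/ln(1+r)⌉ = ⌈8.350⌉ = 9 payments; the last is £41.60.
Total paid = 8·£118.20 + £41.60 = £987.20.
Total interest = total paid − principal = £987.20 − £899.00 = £88.20.

£88.20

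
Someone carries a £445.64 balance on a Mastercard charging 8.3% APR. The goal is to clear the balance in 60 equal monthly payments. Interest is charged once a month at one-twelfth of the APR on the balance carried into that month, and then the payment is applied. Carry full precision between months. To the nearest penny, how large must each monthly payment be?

Monthly rate r = 8.3%/12 = 0.691667% = 0.00691667.
Level-payment amortization: P = B₀·r / (1 − (1+r)^(−n)) = 445.64·0.00691667 / (1 − 1.00692^(−60)).
Denominator 1 − (1+r)^(−60) = 0.338715667.
P = 3.08234 / 0.338715667 ≈ 9.10.

£9.10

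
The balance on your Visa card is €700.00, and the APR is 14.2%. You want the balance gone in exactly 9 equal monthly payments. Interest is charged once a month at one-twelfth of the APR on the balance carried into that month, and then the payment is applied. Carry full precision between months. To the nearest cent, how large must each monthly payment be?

Monthly rate r = 14.2%/12 = 1.18333% = 0.0118333.
Level-payment amortization: P = B₀·r / (1 − (1+r)^(−n)) = 700.00·0.0118333 / (1 − 1.01183^(−9)).
Denominator 1 − (1+r)^(−9) = 0.100462739.
P = 8.28333 / 0.100462739 ≈ 82.45.

€82.45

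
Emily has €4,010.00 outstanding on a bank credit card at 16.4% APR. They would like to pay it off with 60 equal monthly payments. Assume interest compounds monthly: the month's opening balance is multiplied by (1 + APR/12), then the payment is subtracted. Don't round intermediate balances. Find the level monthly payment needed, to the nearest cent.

€98.37

Monthly rate r = 16.4%/12 = 1.36667% = 0.0136667.
Level-payment amortization: P = B₀·r / (1 − (1+r)^(−n)) = 4010.00·0.0136667 / (1 − 1.01367^(−60)).
Denominator 1 − (1+r)^(−60) = 0.557115915.
P = 54.8033 / 0.557115915 ≈ 98.37.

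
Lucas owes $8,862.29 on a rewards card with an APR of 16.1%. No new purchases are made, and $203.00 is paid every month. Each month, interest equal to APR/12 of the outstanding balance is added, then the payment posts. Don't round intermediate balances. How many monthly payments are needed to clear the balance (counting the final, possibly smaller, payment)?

67 months

Monthly rate r = 16.1%/12 = 1.34167% = 0.0134167.
Recurrence: B ← B·(1+r) − $203.00.
Month 1: interest $118.90; balance after payment $8,778.19.
Month 2: interest $117.77; balance after payment $8,692.97.
Closed form: n = −ln(1 − rB₀/P)/ln(1+r) = −ln(0.41427)/ln(1.01342) ≈ 66.121, so the balance reaches zero during payment 67.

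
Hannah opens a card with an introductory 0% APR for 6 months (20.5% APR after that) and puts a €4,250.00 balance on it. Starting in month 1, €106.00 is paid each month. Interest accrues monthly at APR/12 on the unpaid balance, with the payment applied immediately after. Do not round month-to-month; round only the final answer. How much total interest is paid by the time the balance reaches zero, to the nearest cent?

€1,851.34

Promo months 1–6 at r₀ = 0%/12 = 0; months 7+ at r₁ = 20.5%/12 = 0.0170833.
After month 6 (no interest yet): B = €4,250.00 − 6·€106.00 = €3,614.00.
Then at r₁ with €106.00/mo: n₂ = −ln(1 − r₁·B/P)/ln(1+r₁) ≈ 51.56 → 52 more payments.
Total paid = 57·€106.00 + €59.34 = €6,101.34; interest = €6,101.34 − €4,250.00 = €1,851.34.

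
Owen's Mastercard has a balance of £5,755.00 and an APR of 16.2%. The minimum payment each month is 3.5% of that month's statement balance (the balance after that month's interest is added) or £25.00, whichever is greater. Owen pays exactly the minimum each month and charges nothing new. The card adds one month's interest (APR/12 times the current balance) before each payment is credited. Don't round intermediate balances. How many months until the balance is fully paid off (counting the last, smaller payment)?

Monthly rate r = 16.2%/12 = 1.35% = 0.0135.
While 3.5% of the post-interest balance exceeds £25.00, each month B ← (B·(1+r))·(1 − 0.035), i.e. B shrinks by the factor (1+r)·0.965 = 0.97803.
This holds for months 1–95. Entering month 96 the balance is £697.26; 3.5% of the post-interest balance is now below £25.00, so the flat £25.00 minimum applies from here.
From month 96 a fixed £25.00 at rate r clears £697.26 in 36 more payments. Total: 95 + 36 = 131 months.

131 months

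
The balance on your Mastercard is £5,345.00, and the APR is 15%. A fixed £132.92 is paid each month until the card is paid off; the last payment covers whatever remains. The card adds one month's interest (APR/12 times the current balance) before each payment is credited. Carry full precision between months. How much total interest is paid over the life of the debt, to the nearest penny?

Monthly rate r = 15%/12 = 1.25% = 0.0125.
Payoff takes n = ⌈−ln(1 − rB₀/P)/ln(1+r)⌉ = ⌈56.226⌉ = 57 payments; the last is £30.15.
Total paid = 56·£132.92 + £30.15 = £7,473.67.
Total interest = total paid − principal = £7,473.67 − £5,345.00 = £2,128.67.

£2,128.67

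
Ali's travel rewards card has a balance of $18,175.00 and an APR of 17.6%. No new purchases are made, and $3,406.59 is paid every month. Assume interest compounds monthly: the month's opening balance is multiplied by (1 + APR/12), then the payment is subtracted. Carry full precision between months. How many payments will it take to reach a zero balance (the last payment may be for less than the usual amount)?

6 payments

Monthly rate r = 17.6%/12 = 1.46667% = 0.0146667.
Recurrence: B ← B·(1+r) − $3,406.59.
Month 1: interest $266.57; balance after payment $15,034.98.
Month 2: interest $220.51; balance after payment $11,848.90.
Month 3: interest $173.78; balance after payment $8,616.09.
Month 4: interest $126.37; balance after payment $5,335.87.
Month 5: interest $78.26; balance after payment $2,007.54.
Month 6: interest $29.44; balance after payment $0.00.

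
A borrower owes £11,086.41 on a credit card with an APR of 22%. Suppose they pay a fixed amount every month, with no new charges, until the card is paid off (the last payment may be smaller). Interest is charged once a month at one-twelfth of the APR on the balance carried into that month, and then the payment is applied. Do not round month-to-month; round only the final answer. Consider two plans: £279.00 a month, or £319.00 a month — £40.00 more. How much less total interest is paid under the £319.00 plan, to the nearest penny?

Monthly rate r = 22%/12 = 1.83333% = 0.0183333.
At £279.00/mo: n = ⌈−ln(1 − rB₀/P)/ln(1+r)⌉ = 72 payments (last £214.01); total interest = total paid − £11,086.41 = £8,936.60.
At £319.00/mo: 56 payments (last £256.19); total interest £6,714.78.
Interest saved = £8,936.60 − £6,714.78 = £2,221.82.

£2,221.82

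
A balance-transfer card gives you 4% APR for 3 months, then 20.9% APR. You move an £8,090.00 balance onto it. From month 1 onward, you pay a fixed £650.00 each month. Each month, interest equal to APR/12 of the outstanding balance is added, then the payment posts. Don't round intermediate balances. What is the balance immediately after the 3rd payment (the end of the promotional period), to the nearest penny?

£6,214.66

Promo months 1–3 at r₀ = 4%/12 = 0.00333333; months 4+ at r₁ = 20.9%/12 = 0.0174167.
After month 3: iterate B ← B·(1+r₀) − £650.00 for 3 months → £6,214.66.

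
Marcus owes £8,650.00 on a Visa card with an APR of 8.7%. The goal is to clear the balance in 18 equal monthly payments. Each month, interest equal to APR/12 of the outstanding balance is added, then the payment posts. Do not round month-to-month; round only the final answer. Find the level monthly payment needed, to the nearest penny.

Monthly rate r = 8.7%/12 = 0.725% = 0.00725.
Level-payment amortization: P = B₀·r / (1 − (1+r)^(−n)) = 8650.00·0.00725 / (1 − 1.00725^(−18)).
Denominator 1 − (1+r)^(−18) = 0.121930219.
P = 62.7125 / 0.121930219 ≈ 514.33.

£514.33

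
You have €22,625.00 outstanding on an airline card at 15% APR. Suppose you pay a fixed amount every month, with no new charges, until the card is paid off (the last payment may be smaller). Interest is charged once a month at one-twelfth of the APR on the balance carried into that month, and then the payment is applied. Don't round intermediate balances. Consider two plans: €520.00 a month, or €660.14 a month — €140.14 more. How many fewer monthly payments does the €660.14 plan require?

18 fewer payments

Monthly rate r = 15%/12 = 1.25% = 0.0125.
At €520.00/mo: n = ⌈−ln(1 − rB₀/P)/ln(1+r)⌉ = 64 payments (last €99.25); total interest = total paid − €22,625.00 = €10,234.25.
At €660.14/mo: 46 payments (last €17.38); total interest €7,098.68.
Payments saved = 64 − 46 = 18.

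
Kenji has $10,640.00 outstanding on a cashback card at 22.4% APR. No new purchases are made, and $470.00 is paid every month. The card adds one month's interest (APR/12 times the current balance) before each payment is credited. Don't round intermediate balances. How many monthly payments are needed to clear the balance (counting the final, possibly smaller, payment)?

30 payments

Monthly rate r = 22.4%/12 = 1.86667% = 0.0186667.
Recurrence: B ← B·(1+r) − $470.00.
Month 1: interest $198.61; balance after payment $10,368.61.
Month 2: interest $193.55; balance after payment $10,092.16.
Closed form: n = −ln(1 − rB₀/P)/ln(1+r) = −ln(0.57742)/ln(1.01867) ≈ 29.695, so the balance reaches zero during payment 30.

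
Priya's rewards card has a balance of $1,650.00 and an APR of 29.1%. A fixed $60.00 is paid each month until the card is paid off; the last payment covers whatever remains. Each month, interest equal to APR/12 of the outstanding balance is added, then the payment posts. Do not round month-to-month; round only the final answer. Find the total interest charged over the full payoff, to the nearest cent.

Monthly rate r = 29.1%/12 = 2.425% = 0.02425.
Payoff takes n = ⌈−ln(1 − rB₀/P)/ln(1+r)⌉ = ⌈45.877⌉ = 46 payments; the last is $52.69.
Total paid = 45·$60.00 + $52.69 = $2,752.69.
Total interest = total paid − principal = $2,752.69 − $1,650.00 = $1,102.69.

$1,102.69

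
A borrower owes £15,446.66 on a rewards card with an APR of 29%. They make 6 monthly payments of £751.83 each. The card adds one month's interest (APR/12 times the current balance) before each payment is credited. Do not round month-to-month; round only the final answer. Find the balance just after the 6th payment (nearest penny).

Monthly rate r = 29%/12 = 2.41667% = 0.0241667.
Each month: B ← B·(1+r) − £751.83.
Month 1: interest £373.29; balance after payment £15,068.12.
Month 2: interest £364.15; balance after payment £14,680.44.
Month 3: interest £354.78; balance after payment £14,283.39.
Month 4: interest £345.18; balance after payment £13,876.74.
Month 5: interest £335.35; balance after payment £13,460.26.
Month 6: interest £325.29; balance after payment £13,033.72.

£13,033.72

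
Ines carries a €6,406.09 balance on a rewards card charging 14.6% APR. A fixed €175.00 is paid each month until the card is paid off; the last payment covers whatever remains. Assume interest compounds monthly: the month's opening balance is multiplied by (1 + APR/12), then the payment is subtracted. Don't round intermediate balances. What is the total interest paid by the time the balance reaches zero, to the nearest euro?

€2,124

Monthly rate r = 14.6%/12 = 1.21667% = 0.0121667.
Payoff takes n = ⌈−ln(1 − rB₀/P)/ln(1+r)⌉ = ⌈48.743⌉ = 49 payments; the last is €130.27.
Total paid = 48·€175.00 + €130.27 = €8,530.27.
Total interest = total paid − principal = €8,530.27 − €6,406.09 = €2,124.18.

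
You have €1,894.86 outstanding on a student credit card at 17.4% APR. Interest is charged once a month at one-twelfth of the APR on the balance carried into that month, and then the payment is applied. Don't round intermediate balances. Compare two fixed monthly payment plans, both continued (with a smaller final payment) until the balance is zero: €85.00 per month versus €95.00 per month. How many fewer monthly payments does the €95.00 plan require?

Monthly rate r = 17.4%/12 = 1.45% = 0.0145.
At €85.00/mo: n = ⌈−ln(1 − rB₀/P)/ln(1+r)⌉ = 28 payments (last €10.40); total interest = total paid − €1,894.86 = €410.54.
At €95.00/mo: 24 payments (last €67.98); total interest €358.12.
Payments saved = 28 − 24 = 4.

4 fewer payments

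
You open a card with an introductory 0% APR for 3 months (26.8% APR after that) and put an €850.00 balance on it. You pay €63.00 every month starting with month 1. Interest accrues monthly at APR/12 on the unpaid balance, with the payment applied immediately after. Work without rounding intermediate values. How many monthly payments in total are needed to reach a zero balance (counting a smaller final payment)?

Promo months 1–3 at r₀ = 0%/12 = 0; months 4+ at r₁ = 26.8%/12 = 0.0223333.
After month 3 (no interest yet): B = €850.00 − 3·€63.00 = €661.00.
Then at r₁ with €63.00/mo: n₂ = −ln(1 − r₁·B/P)/ln(1+r₁) ≈ 12.09 → 13 more payments.

16 payments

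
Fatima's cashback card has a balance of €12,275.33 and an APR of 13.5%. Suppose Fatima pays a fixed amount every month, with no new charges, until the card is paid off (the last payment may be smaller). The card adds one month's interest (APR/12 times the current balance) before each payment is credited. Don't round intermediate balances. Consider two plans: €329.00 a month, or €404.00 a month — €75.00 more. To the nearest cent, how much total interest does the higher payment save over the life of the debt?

Monthly rate r = 13.5%/12 = 1.125% = 0.01125.
At €329.00/mo: n = ⌈−ln(1 − rB₀/P)/ln(1+r)⌉ = 49 payments (last €215.38); total interest = total paid − €12,275.33 = €3,732.05.
At €404.00/mo: 38 payments (last €157.95); total interest €2,830.62.
Interest saved = €3,732.05 − €2,830.62 = €901.43.

€901.43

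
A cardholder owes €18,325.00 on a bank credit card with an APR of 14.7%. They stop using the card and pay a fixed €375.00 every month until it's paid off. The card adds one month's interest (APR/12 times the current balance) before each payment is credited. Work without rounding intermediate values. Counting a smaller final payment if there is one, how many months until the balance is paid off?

Monthly rate r = 14.7%/12 = 1.225% = 0.01225.
Recurrence: B ← B·(1+r) − €375.00.
Month 1: interest €224.48; balance after payment €18,174.48.
Month 2: interest €222.64; balance after payment €18,022.12.
Closed form: n = −ln(1 − rB₀/P)/ln(1+r) = −ln(0.40138)/ln(1.01225) ≈ 74.973, so the balance reaches zero during payment 75.

75 payments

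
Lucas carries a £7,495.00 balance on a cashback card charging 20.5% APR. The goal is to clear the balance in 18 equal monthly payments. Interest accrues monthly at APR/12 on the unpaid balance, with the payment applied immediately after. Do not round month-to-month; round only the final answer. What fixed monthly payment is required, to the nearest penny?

Monthly rate r = 20.5%/12 = 1.70833% = 0.0170833.
Level-payment amortization: P = B₀·r / (1 − (1+r)^(−n)) = 7495.00·0.0170833 / (1 − 1.01708^(−18)).
Denominator 1 − (1+r)^(−18) = 0.262805101.
P = 128.04 / 0.262805101 ≈ 487.20.

£487.20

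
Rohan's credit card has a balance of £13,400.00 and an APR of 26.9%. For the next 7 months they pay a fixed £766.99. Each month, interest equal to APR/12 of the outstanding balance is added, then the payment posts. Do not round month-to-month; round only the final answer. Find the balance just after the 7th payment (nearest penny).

Monthly rate r = 26.9%/12 = 2.24167% = 0.0224167.
Each month: B ← B·(1+r) − £766.99.
Month 1: interest £300.38; balance after payment £12,933.39.
Month 2: interest £289.92; balance after payment £12,456.33.
Month 3: interest £279.23; balance after payment £11,968.57.
Month 4: interest £268.30; balance after payment £11,469.87.
Month 5: interest £257.12; balance after payment £10,960.00.
Month 6: interest £245.69; balance after payment £10,438.69.
Month 7: interest £234.00; balance after payment £9,905.71.

£9,905.71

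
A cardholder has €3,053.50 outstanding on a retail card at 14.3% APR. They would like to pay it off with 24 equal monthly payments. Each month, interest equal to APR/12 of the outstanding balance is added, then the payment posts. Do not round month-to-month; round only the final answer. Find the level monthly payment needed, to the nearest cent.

€147.04

Monthly rate r = 14.3%/12 = 1.19167% = 0.0119167.
Level-payment amortization: P = B₀·r / (1 − (1+r)^(−n)) = 3053.50·0.0119167 / (1 − 1.01192^(−24)).
Denominator 1 − (1+r)^(−24) = 0.247466176.
P = 36.3875 / 0.247466176 ≈ 147.04.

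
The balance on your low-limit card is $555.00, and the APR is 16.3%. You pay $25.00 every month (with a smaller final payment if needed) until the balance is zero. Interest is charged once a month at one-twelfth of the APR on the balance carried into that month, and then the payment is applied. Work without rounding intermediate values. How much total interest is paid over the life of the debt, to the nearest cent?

Monthly rate r = 16.3%/12 = 1.35833% = 0.0135833.
Payoff takes n = ⌈−ln(1 − rB₀/P)/ln(1+r)⌉ = ⌈26.601⌉ = 27 payments; the last is $15.05.
Total paid = 26·$25.00 + $15.05 = $665.05.
Total interest = total paid − principal = $665.05 − $555.00 = $110.05.

$110.05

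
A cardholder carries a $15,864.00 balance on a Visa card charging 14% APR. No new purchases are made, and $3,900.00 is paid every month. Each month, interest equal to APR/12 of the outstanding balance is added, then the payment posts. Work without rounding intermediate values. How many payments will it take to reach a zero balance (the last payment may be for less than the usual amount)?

5 months

Monthly rate r = 14%/12 = 1.16667% = 0.0116667.
Recurrence: B ← B·(1+r) − $3,900.00.
Month 1: interest $185.08; balance after payment $12,149.08.
Month 2: interest $141.74; balance after payment $8,390.82.
Month 3: interest $97.89; balance after payment $4,588.71.
Month 4: interest $53.53; balance after payment $742.25.
Month 5: interest $8.66; balance after payment $0.00.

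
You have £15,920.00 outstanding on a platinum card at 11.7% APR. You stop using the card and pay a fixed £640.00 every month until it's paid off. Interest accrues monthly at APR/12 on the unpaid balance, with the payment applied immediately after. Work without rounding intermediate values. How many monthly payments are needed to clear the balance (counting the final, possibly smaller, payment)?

Monthly rate r = 11.7%/12 = 0.975% = 0.00975.
Recurrence: B ← B·(1+r) − £640.00.
Month 1: interest £155.22; balance after payment £15,435.22.
Month 2: interest £150.49; balance after payment £14,945.71.
Closed form: n = −ln(1 − rB₀/P)/ln(1+r) = −ln(0.75747)/ln(1.00975) ≈ 28.628, so the balance reaches zero during payment 29.

29 payments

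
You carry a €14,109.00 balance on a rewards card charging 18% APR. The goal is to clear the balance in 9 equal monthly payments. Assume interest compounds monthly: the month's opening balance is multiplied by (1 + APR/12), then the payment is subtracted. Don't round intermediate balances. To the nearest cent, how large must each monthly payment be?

Monthly rate r = 18%/12 = 1.5% = 0.015.
Level-payment amortization: P = B₀·r / (1 − (1+r)^(−n)) = 14109.00·0.015 / (1 − 1.015^(−9)).
Denominator 1 − (1+r)^(−9) = 0.12540776.
P = 211.635 / 0.12540776 ≈ 1687.57.

€1,687.57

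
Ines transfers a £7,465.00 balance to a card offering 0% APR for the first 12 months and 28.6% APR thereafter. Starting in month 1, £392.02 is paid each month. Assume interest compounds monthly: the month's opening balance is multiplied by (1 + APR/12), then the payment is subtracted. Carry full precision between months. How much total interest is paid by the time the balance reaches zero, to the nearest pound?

£298

Promo months 1–12 at r₀ = 0%/12 = 0; months 13+ at r₁ = 28.6%/12 = 0.0238333.
After month 12 (no interest yet): B = £7,465.00 − 12·£392.02 = £2,760.76.
Then at r₁ with £392.02/mo: n₂ = −ln(1 − r₁·B/P)/ln(1+r₁) ≈ 7.80 → 8 more payments.
Total paid = 19·£392.02 + £314.61 = £7,762.99; interest = £7,762.99 − £7,465.00 = £297.99.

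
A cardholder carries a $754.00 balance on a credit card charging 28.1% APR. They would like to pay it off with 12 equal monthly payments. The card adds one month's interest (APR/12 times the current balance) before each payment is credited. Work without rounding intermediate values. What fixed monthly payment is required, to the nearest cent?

$72.80

Monthly rate r = 28.1%/12 = 2.34167% = 0.0234167.
Level-payment amortization: P = B₀·r / (1 − (1+r)^(−n)) = 754.00·0.0234167 / (1 − 1.02342^(−12)).
Denominator 1 − (1+r)^(−12) = 0.242521734.
P = 17.6562 / 0.242521734 ≈ 72.80.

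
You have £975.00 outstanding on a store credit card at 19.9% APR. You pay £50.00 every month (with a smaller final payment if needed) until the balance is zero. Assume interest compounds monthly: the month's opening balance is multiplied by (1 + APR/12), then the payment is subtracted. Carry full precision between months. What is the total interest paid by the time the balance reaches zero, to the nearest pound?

Monthly rate r = 19.9%/12 = 1.65833% = 0.0165833.
Payoff takes n = ⌈−ln(1 − rB₀/P)/ln(1+r)⌉ = ⌈23.751⌉ = 24 payments; the last is £37.62.
Total paid = 23·£50.00 + £37.62 = £1,187.62.
Total interest = total paid − principal = £1,187.62 − £975.00 = £212.62.

£213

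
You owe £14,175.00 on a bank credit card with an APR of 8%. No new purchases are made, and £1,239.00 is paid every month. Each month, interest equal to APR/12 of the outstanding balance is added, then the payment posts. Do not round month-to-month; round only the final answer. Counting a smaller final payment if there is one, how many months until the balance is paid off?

Monthly rate r = 8%/12 = 0.666667% = 0.00666667.
Recurrence: B ← B·(1+r) − £1,239.00.
Month 1: interest £94.50; balance after payment £13,030.50.
Month 2: interest £86.87; balance after payment £11,878.37.
Closed form: n = −ln(1 − rB₀/P)/ln(1+r) = −ln(0.92373)/ln(1.00667) ≈ 11.940, so the balance reaches zero during payment 12.

12 payments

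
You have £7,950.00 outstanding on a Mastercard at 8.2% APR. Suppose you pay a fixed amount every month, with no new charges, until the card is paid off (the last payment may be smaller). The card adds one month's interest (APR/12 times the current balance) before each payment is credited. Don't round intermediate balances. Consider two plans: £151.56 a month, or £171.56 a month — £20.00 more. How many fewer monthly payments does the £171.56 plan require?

10 fewer payments

Monthly rate r = 8.2%/12 = 0.683333% = 0.00683333.
At £151.56/mo: n = ⌈−ln(1 − rB₀/P)/ln(1+r)⌉ = 66 payments (last £26.67); total interest = total paid − £7,950.00 = £1,928.07.
At £171.56/mo: 56 payments (last £156.18); total interest £1,641.98.
Payments saved = 66 − 56 = 10.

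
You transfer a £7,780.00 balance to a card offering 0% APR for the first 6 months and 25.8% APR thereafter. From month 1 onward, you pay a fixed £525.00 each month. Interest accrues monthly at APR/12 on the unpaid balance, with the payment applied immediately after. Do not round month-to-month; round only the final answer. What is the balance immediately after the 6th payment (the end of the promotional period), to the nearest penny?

Promo months 1–6 at r₀ = 0%/12 = 0; months 7+ at r₁ = 25.8%/12 = 0.0215.
After month 6 (no interest yet): B = £7,780.00 − 6·£525.00 = £4,630.00.

£4,630.00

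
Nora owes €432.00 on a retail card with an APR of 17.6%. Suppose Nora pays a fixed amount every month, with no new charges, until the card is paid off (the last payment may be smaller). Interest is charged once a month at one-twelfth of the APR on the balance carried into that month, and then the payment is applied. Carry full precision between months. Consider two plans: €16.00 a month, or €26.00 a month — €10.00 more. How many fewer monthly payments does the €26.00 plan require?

Monthly rate r = 17.6%/12 = 1.46667% = 0.0146667.
At €16.00/mo: n = ⌈−ln(1 − rB₀/P)/ln(1+r)⌉ = 35 payments (last €10.07); total interest = total paid − €432.00 = €122.07.
At €26.00/mo: 20 payments (last €4.79); total interest €66.79.
Payments saved = 35 − 20 = 15.

15 fewer payments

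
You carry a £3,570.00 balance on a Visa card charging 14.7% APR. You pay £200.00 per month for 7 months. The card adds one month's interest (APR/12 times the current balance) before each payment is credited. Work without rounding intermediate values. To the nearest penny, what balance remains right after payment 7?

£2,435.10

Monthly rate r = 14.7%/12 = 1.225% = 0.01225.
Each month: B ← B·(1+r) − £200.00.
Month 1: interest £43.73; balance after payment £3,413.73.
Month 2: interest £41.82; balance after payment £3,255.55.
Month 3: interest £39.88; balance after payment £3,095.43.
Month 4: interest £37.92; balance after payment £2,933.35.
Month 5: interest £35.93; balance after payment £2,769.28.
Month 6: interest £33.92; balance after payment £2,603.21.
Month 7: interest £31.89; balance after payment £2,435.10.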